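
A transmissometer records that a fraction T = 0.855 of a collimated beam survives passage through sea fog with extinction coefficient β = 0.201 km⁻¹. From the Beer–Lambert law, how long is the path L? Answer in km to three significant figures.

0.779 km

Beer–Lambert: T = exp(−βL) ⇒ L = −ln(T)/β = −ln(0.855)/0.201 = 0.1567/0.201 = 0.7794 km.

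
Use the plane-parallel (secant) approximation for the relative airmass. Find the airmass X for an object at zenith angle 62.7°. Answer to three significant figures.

2.18

X = sec z = 1/cos 62.7° = 1/0.4586 = 2.1803.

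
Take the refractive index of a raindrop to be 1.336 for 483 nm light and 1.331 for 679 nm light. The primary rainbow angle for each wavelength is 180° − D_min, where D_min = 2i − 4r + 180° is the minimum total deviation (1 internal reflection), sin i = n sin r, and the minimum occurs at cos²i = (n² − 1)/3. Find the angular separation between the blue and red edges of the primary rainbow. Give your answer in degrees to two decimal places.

At 483 nm (n = 1.336): cos²i = 0.26163 → i = 59.236°, r = 40.029°, D_min = 138.356°, rainbow angle = 41.644°.
At 679 nm (n = 1.331): cos²i = 0.25719 → i = 59.527°, r = 40.356°, D_min = 137.630°, rainbow angle = 42.370°.
Angular width = |41.644° − 42.370°| = 0.726°.

0.73°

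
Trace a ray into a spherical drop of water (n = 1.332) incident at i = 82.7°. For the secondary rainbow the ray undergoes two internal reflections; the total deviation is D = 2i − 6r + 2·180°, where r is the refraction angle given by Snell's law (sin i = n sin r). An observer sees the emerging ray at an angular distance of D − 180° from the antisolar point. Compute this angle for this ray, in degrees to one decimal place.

sin r = sin 82.7° / 1.332 = 0.9919/1.332 = 0.7447; r = 48.13°.
D = 2·82.7° − 6·48.13° + 2·180° = 165.40° − 288.78° + 360° = 236.62°.
Angle from antisolar point = D − 180° = 56.62°.

56.6°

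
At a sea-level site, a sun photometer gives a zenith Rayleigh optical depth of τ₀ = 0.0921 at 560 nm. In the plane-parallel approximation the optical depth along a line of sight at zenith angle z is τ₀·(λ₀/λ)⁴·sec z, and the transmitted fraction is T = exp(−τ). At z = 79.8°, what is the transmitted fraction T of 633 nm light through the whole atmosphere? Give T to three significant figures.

0.727

sec 79.8° = 5.6470.
τ = 0.0921 × (560/633)⁴ × 5.6470 = 0.0921 × 0.6125 × 5.6470 = 0.3186.
T = exp(−0.3186) = 0.7272.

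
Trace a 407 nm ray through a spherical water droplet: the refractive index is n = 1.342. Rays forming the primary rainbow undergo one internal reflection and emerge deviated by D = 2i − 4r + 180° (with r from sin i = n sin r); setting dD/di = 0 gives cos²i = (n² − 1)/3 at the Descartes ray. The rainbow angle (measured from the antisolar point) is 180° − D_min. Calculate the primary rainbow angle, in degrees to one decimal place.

cos²i = (1.80096 − 1)/3 = 0.26699; i = arccos(0.51671) = 58.888°.
sin r = sin 58.888°/1.342 = 0.63797; r = 39.641°.
D_min = 2·58.888° − 4·39.641° + 180° = 139.213°.
Rainbow angle = 180° − D_min = 40.787°.

40.8°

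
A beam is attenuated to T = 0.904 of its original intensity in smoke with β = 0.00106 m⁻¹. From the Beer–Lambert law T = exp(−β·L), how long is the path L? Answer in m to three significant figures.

95.2 m

Beer–Lambert: T = exp(−βL) ⇒ L = −ln(T)/β = −ln(0.904)/0.00106 = 0.1009/0.00106 = 95.21 m.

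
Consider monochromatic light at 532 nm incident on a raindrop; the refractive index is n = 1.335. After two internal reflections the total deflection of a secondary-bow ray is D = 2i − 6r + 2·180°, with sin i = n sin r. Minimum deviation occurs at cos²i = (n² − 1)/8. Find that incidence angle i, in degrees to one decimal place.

71.8°

cos²i = (1.335² − 1)/8 = (1.78222 − 1)/8 = 0.09778.
cos i = 0.31269, so i = 71.778°.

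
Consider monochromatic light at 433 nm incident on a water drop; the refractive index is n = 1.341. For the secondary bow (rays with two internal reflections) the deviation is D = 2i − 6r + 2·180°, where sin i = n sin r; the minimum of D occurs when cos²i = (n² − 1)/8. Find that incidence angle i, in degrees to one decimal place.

71.6°

cos²i = (1.341² − 1)/8 = (1.79828 − 1)/8 = 0.09979.
cos i = 0.31589, so i = 71.586°.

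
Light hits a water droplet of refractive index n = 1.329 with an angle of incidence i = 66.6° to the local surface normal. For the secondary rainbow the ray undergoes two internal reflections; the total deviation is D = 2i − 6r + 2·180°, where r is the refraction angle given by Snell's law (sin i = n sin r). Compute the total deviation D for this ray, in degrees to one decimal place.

231.2°

sin r = sin 66.6° / 1.329 = 0.9178/1.329 = 0.6906; r = 43.67°.
D = 2·66.6° − 6·43.67° + 2·180° = 133.20° − 262.05° + 360° = 231.15°.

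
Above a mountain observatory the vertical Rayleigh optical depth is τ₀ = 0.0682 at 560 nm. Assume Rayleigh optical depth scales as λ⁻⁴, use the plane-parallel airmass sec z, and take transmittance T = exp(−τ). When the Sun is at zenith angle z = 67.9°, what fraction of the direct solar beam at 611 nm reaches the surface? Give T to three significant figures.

sec 67.9° = 2.6580.
τ = 0.0682 × (560/611)⁴ × 2.6580 = 0.0682 × 0.7056 × 2.6580 = 0.1279.
T = exp(−0.1279) = 0.8799.

0.880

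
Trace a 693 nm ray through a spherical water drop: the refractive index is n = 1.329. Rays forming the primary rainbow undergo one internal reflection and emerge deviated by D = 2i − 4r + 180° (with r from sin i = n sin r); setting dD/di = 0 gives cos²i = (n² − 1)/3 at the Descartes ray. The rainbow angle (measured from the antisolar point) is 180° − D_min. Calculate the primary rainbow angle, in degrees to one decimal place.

cos²i = (1.76624 − 1)/3 = 0.25541; i = arccos(0.50538) = 59.643°.
sin r = sin 59.643°/1.329 = 0.64928; r = 40.487°.
D_min = 2·59.643° − 4·40.487° + 180° = 137.337°.
Rainbow angle = 180° − D_min = 42.663°.

42.7°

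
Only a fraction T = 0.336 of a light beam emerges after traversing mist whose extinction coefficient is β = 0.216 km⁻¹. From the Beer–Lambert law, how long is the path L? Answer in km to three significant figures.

5.05 km

Beer–Lambert: T = exp(−βL) ⇒ L = −ln(T)/β = −ln(0.336)/0.216 = 1.0906/0.216 = 5.049 km.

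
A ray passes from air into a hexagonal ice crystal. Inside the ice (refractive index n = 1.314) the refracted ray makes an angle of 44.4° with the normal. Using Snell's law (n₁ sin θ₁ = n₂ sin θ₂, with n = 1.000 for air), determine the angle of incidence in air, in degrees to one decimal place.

Snell: sin θ_i = n · sin θ_r = 1.314 × sin 44.4° = 1.314 × 0.6997 = 0.9194.
θ_i = arcsin(0.9194) = 66.83°.

66.8°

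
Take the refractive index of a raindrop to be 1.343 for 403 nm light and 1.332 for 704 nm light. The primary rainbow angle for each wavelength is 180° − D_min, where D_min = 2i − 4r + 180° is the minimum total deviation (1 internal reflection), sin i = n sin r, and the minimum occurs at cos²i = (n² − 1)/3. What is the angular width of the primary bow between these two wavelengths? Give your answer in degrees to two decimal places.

At 403 nm (n = 1.343): cos²i = 0.26788 → i = 58.830°, r = 39.577°, D_min = 139.354°, rainbow angle = 40.646°.
At 704 nm (n = 1.332): cos²i = 0.25807 → i = 59.469°, r = 40.290°, D_min = 137.776°, rainbow angle = 42.224°.
Angular width = |40.646° − 42.224°| = 1.578°.

1.58°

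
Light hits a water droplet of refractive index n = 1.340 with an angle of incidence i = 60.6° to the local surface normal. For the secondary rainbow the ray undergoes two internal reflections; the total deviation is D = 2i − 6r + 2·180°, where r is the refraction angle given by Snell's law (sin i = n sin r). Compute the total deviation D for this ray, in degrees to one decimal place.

sin r = sin 60.6° / 1.340 = 0.8712/1.340 = 0.6502; r = 40.55°.
D = 2·60.6° − 6·40.55° + 2·180° = 121.20° − 243.32° + 360° = 237.88°.

237.9°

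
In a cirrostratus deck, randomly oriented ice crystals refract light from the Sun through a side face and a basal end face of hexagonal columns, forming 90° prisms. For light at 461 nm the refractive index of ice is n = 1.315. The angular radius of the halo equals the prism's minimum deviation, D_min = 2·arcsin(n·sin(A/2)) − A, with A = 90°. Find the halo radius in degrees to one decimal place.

n·sin(A/2) = 1.315 × sin 45° = 1.315 × 0.7071 = 0.9298.
D_min = 2·arcsin(0.9298) − 90° = 2 × 68.411° − 90° = 46.821°.

46.8°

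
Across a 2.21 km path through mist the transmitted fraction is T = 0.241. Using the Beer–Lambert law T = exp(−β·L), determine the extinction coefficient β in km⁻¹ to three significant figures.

Beer–Lambert: T = exp(−βL) ⇒ β = −ln(T)/L = −ln(0.241)/2.21 = 1.4230/2.21 = 0.6439 km⁻¹.

0.644 km⁻¹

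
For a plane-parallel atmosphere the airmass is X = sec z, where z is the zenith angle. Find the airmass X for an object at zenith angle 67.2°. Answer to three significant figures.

2.58

X = sec z = 1/cos 67.2° = 1/0.3875 = 2.5805.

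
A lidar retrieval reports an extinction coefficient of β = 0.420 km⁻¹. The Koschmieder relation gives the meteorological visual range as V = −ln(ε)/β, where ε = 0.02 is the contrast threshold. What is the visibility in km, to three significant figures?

9.31 km

V = −ln(0.02) / 0.420 = 3.912 / 0.420 = 9.3143 km.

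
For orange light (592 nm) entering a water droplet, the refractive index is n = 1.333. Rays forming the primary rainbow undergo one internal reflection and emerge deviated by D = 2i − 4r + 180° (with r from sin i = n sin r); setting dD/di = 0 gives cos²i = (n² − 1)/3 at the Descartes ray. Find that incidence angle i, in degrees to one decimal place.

cos²i = (1.333² − 1)/3 = (1.77689 − 1)/3 = 0.25896.
cos i = 0.50888, so i = 59.410°.

59.4°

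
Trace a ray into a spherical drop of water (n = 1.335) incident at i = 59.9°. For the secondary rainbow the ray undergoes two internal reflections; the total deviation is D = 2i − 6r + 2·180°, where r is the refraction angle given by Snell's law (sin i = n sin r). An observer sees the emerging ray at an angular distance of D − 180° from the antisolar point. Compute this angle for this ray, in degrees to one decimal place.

sin r = sin 59.9° / 1.335 = 0.8652/1.335 = 0.6481; r = 40.40°.
D = 2·59.9° − 6·40.40° + 2·180° = 119.80° − 242.37° + 360° = 237.43°.
Angle from antisolar point = D − 180° = 57.43°.

57.4°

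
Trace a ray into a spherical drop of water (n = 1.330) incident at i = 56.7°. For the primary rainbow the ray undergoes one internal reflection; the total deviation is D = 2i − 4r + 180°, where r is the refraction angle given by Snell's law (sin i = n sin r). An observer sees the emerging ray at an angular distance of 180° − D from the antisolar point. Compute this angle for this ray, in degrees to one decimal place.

sin r = sin 56.7° / 1.330 = 0.8358/1.330 = 0.6284; r = 38.93°.
D = 2·56.7° − 4·38.93° + 180° = 113.40° − 155.74° + 180° = 137.66°.
Angle from antisolar point = 180° − D = 42.34°.

42.3°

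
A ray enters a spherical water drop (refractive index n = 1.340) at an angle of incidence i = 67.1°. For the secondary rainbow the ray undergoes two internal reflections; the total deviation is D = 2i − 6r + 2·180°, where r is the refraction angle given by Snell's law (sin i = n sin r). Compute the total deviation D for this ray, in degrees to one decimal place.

sin r = sin 67.1° / 1.340 = 0.9212/1.340 = 0.6875; r = 43.43°.
D = 2·67.1° − 6·43.43° + 2·180° = 134.20° − 260.57° + 360° = 233.63°.

233.6°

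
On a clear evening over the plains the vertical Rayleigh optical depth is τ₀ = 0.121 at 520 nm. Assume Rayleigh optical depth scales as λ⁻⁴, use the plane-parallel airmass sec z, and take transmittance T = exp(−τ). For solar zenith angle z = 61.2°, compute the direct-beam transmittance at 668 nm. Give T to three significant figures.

sec 61.2° = 2.0757.
τ = 0.121 × (520/668)⁴ × 2.0757 = 0.121 × 0.3672 × 2.0757 = 0.0922.
T = exp(−0.0922) = 0.9119.

0.912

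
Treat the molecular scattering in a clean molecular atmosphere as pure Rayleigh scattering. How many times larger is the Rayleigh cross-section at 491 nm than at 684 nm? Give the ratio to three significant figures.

Rayleigh scattering ∝ λ⁻⁴, so the ratio of coefficients is the inverse fourth power of the wavelength ratio.
σ(491)/σ(684) = (684/491)⁴ = (1.3931)⁴ = 3.766.

3.77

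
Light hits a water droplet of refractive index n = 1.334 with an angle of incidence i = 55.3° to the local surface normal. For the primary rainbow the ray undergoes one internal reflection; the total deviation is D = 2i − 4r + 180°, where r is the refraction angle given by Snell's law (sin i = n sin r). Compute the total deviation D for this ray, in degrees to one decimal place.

138.4°

sin r = sin 55.3° / 1.334 = 0.8221/1.334 = 0.6163; r = 38.05°.
D = 2·55.3° − 4·38.05° + 180° = 110.60° − 152.19° + 180° = 138.41°.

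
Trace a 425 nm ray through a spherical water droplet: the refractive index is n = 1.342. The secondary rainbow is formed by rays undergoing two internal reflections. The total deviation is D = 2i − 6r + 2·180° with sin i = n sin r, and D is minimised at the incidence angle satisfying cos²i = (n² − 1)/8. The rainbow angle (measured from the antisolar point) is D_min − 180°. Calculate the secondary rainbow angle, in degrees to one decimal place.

53.2°

cos²i = (1.80096 − 1)/8 = 0.10012; i = arccos(0.31642) = 71.554°.
sin r = sin 71.554°/1.342 = 0.70687; r = 44.981°.
D_min = 2·71.554° − 6·44.981° + 360° = 233.222°.
Rainbow angle = D_min − 180° = 53.222°.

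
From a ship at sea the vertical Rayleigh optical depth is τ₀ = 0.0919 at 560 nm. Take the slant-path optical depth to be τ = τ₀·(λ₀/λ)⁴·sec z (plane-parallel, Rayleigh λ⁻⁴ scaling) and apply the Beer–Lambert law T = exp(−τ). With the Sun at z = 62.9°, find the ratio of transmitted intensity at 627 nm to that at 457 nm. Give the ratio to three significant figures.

1.39

Airmass: sec 62.9° = 2.1952.
τ(627 nm) = 0.0919 × (560/627)⁴ × 2.1952 = 0.0919 × 0.6363 × 2.1952 = 0.1284.
τ(457 nm) = 0.0919 × (560/457)⁴ × 2.1952 = 0.0919 × 2.2547 × 2.1952 = 0.4549.
T(627)/T(457) = exp(τ_B − τ_A) = exp(0.3265) = 1.3861.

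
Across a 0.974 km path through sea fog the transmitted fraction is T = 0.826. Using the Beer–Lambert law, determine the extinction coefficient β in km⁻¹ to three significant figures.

0.196 km⁻¹

Beer–Lambert: T = exp(−βL) ⇒ β = −ln(T)/L = −ln(0.826)/0.974 = 0.1912/0.974 = 0.1963 km⁻¹.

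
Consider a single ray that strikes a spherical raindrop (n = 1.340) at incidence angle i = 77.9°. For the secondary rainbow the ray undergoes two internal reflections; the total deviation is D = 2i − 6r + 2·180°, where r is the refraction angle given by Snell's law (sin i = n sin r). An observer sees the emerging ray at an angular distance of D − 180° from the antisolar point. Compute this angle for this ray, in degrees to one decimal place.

54.6°

sin r = sin 77.9° / 1.340 = 0.9778/1.340 = 0.7297; r = 46.86°.
D = 2·77.9° − 6·46.86° + 2·180° = 155.80° − 281.16° + 360° = 234.64°.
Angle from antisolar point = D − 180° = 54.64°.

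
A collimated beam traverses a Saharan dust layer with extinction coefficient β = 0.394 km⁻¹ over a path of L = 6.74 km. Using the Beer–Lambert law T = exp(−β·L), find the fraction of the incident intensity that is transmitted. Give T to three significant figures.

τ = β·L = 0.394 × 6.74 = 2.6556.
T = exp(−2.6556) = 0.0703.

0.0703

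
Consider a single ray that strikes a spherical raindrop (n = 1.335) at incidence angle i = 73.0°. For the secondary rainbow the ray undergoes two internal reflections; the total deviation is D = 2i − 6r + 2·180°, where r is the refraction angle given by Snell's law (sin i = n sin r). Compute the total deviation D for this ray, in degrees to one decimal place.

231.5°

sin r = sin 73.0° / 1.335 = 0.9563/1.335 = 0.7163; r = 45.75°.
D = 2·73.0° − 6·45.75° + 2·180° = 146.00° − 274.52° + 360° = 231.48°.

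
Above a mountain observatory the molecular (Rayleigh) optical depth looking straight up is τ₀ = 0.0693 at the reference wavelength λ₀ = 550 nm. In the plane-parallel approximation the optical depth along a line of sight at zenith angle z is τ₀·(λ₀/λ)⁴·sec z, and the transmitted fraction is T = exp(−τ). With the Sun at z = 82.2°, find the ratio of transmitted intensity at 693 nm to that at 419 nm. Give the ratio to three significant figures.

Airmass: sec 82.2° = 7.3684.
τ(693 nm) = 0.0693 × (550/693)⁴ × 7.3684 = 0.0693 × 0.3968 × 7.3684 = 0.2026.
τ(419 nm) = 0.0693 × (550/419)⁴ × 7.3684 = 0.0693 × 2.9689 × 7.3684 = 1.5160.
T(693)/T(419) = exp(τ_B − τ_A) = exp(1.3134) = 3.7188.

3.72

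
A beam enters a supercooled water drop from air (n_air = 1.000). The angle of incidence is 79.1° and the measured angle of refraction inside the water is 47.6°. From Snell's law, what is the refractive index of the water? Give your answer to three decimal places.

1.330

n = sin θ_i / sin θ_r = sin 79.1° / sin 47.6° = 0.9820 / 0.7385 = 1.3297.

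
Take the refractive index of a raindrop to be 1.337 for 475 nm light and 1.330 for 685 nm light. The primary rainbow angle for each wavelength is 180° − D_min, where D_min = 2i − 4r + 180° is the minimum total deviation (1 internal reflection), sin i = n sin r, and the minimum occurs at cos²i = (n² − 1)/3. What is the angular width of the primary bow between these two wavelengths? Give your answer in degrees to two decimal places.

At 475 nm (n = 1.337): cos²i = 0.26252 → i = 59.178°, r = 39.964°, D_min = 138.500°, rainbow angle = 41.500°.
At 685 nm (n = 1.330): cos²i = 0.25630 → i = 59.585°, r = 40.422°, D_min = 137.484°, rainbow angle = 42.516°.
Angular width = |41.500° − 42.516°| = 1.016°.

1.02°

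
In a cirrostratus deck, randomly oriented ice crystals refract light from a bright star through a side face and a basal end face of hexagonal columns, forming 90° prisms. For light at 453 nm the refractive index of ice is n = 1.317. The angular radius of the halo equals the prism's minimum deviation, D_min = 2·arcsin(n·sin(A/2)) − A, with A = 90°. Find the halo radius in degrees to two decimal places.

n·sin(A/2) = 1.317 × sin 45° = 1.317 × 0.7071 = 0.9313.
D_min = 2·arcsin(0.9313) − 90° = 2 × 68.632° − 90° = 47.264°.

47.26°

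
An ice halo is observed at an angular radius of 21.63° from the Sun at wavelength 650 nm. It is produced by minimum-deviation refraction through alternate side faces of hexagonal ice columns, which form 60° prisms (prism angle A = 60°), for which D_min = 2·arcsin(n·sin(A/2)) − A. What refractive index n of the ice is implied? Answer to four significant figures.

Rearranging: n = sin((D_min + A)/2) / sin(A/2).
(D_min + A)/2 = (21.63° + 60°)/2 = 40.815°.
n = sin 40.815° / sin 30° = 0.6536 / 0.5000 = 1.3072.

1.307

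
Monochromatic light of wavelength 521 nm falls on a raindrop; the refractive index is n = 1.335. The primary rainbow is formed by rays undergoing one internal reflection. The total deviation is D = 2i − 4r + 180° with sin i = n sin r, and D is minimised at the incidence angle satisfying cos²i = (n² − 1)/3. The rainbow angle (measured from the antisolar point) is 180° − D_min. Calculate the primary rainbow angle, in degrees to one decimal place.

41.8°

cos²i = (1.78222 − 1)/3 = 0.26074; i = arccos(0.51063) = 59.294°.
sin r = sin 59.294°/1.335 = 0.64405; r = 40.094°.
D_min = 2·59.294° − 4·40.094° + 180° = 138.212°.
Rainbow angle = 180° − D_min = 41.788°.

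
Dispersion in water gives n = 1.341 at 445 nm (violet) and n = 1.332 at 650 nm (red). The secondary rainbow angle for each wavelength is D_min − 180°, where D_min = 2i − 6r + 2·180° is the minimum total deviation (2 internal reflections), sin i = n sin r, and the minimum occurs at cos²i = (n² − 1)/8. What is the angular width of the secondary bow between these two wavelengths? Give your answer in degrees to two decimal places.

2.34°

At 445 nm (n = 1.341): cos²i = 0.09979 → i = 71.586°, r = 45.034°, D_min = 232.966°, rainbow angle = 52.966°.
At 650 nm (n = 1.332): cos²i = 0.09678 → i = 71.875°, r = 45.520°, D_min = 230.628°, rainbow angle = 50.628°.
Angular width = |52.966° − 50.628°| = 2.337°.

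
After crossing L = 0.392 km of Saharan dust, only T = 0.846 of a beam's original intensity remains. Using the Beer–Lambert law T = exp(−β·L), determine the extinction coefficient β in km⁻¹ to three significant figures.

0.427 km⁻¹

Beer–Lambert: T = exp(−βL) ⇒ β = −ln(T)/L = −ln(0.846)/0.392 = 0.1672/0.392 = 0.4266 km⁻¹.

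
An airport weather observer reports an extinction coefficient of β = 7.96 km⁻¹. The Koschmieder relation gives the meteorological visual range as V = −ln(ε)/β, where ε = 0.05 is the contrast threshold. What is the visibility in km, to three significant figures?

0.376 km

V = −ln(0.05) / 7.96 = 2.996 / 7.96 = 0.3763 km.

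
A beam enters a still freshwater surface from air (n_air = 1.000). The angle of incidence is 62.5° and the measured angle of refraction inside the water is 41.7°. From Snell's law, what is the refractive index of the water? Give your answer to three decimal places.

n = sin θ_i / sin θ_r = sin 62.5° / sin 41.7° = 0.8870 / 0.6652 = 1.3334.

1.333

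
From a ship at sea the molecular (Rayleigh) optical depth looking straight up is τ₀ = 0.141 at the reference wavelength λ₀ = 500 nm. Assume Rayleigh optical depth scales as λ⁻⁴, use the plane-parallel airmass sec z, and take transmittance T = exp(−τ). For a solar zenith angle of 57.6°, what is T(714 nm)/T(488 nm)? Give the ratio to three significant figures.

1.25

Airmass: sec 57.6° = 1.8663.
τ(714 nm) = 0.141 × (500/714)⁴ × 1.8663 = 0.141 × 0.2405 × 1.8663 = 0.0633.
τ(488 nm) = 0.141 × (500/488)⁴ × 1.8663 = 0.141 × 1.1020 × 1.8663 = 0.2900.
T(714)/T(488) = exp(τ_B − τ_A) = exp(0.2267) = 1.2545.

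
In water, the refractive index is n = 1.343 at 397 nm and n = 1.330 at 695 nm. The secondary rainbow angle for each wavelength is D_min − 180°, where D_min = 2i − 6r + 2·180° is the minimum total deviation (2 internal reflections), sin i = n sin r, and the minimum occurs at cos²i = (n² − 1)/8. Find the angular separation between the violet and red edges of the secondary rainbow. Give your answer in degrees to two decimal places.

At 397 nm (n = 1.343): cos²i = 0.10046 → i = 71.522°, r = 44.928°, D_min = 233.478°, rainbow angle = 53.478°.
At 695 nm (n = 1.330): cos²i = 0.09611 → i = 71.940°, r = 45.630°, D_min = 230.101°, rainbow angle = 50.101°.
Angular width = |53.478° − 50.101°| = 3.377°.

3.38°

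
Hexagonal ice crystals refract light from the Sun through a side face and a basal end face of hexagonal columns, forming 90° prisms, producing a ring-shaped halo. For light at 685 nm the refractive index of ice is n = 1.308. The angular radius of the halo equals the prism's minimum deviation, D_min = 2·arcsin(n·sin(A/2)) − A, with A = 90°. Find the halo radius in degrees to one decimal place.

n·sin(A/2) = 1.308 × sin 45° = 1.308 × 0.7071 = 0.9249.
D_min = 2·arcsin(0.9249) − 90° = 2 × 67.653° − 90° = 45.305°.

45.3°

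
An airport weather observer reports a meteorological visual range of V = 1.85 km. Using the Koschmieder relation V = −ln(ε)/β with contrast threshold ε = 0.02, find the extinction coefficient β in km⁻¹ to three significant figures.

2.11 km⁻¹

β = −ln(0.02) / V = 3.912 / 1.85 = 2.1146 km⁻¹.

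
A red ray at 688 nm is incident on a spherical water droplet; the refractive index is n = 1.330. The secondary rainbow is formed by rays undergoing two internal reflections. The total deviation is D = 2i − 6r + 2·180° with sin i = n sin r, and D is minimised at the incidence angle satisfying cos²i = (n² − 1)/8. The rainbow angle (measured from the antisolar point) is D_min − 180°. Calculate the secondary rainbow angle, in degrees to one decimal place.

50.1°

cos²i = (1.76890 − 1)/8 = 0.09611; i = arccos(0.31002) = 71.940°.
sin r = sin 71.940°/1.330 = 0.71483; r = 45.630°.
D_min = 2·71.940° − 6·45.630° + 360° = 230.101°.
Rainbow angle = D_min − 180° = 50.101°.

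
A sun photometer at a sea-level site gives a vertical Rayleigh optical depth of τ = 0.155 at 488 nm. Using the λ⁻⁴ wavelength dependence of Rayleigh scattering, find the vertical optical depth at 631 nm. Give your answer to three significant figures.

τ(631 nm) = τ(488 nm) × (488/631)⁴ = 0.155 × (0.7734)⁴ = 0.155 × 0.3577 = 0.0554.

0.0554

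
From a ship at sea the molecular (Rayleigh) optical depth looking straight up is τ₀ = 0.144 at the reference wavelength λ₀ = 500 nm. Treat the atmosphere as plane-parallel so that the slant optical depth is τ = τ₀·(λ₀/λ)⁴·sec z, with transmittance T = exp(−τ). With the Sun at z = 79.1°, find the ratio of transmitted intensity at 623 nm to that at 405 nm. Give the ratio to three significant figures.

Airmass: sec 79.1° = 5.2883.
τ(623 nm) = 0.144 × (500/623)⁴ × 5.2883 = 0.144 × 0.4149 × 5.2883 = 0.3159.
τ(405 nm) = 0.144 × (500/405)⁴ × 5.2883 = 0.144 × 2.3231 × 5.2883 = 1.7691.
T(623)/T(405) = exp(τ_B − τ_A) = exp(1.4531) = 4.2764.

4.28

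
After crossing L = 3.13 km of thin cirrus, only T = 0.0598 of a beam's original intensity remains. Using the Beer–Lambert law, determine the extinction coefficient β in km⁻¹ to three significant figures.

Beer–Lambert: T = exp(−βL) ⇒ β = −ln(T)/L = −ln(0.0598)/3.13 = 2.8167/3.13 = 0.8999 km⁻¹.

0.900 km⁻¹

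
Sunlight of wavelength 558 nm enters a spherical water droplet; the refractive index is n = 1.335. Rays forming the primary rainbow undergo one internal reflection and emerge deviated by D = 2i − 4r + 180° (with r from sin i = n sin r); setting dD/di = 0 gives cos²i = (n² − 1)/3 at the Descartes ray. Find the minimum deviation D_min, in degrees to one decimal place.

138.2°

cos²i = (1.78222 − 1)/3 = 0.26074; i = arccos(0.51063) = 59.294°.
sin r = sin 59.294°/1.335 = 0.64405; r = 40.094°.
D_min = 2·59.294° − 4·40.094° + 180° = 138.212°.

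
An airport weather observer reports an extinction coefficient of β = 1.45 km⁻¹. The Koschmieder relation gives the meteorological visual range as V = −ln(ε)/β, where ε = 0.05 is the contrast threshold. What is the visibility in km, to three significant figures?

V = −ln(0.05) / 1.45 = 2.996 / 1.45 = 2.0660 km.

2.07 km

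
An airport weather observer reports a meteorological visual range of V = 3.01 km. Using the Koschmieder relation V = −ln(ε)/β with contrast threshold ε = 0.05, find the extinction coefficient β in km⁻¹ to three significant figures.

0.995 km⁻¹

β = −ln(0.05) / V = 2.996 / 3.01 = 0.9953 km⁻¹.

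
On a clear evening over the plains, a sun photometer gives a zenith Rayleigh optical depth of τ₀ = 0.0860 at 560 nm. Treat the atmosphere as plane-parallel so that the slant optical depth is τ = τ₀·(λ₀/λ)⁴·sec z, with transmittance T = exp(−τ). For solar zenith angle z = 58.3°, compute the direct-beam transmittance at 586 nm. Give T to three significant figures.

0.872

sec 58.3° = 1.9031.
τ = 0.0860 × (560/586)⁴ × 1.9031 = 0.0860 × 0.8340 × 1.9031 = 0.1365.
T = exp(−0.1365) = 0.8724.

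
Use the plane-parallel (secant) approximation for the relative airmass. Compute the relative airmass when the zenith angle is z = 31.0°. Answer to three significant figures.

X = sec z = 1/cos 31.0° = 1/0.8572 = 1.1666.

1.17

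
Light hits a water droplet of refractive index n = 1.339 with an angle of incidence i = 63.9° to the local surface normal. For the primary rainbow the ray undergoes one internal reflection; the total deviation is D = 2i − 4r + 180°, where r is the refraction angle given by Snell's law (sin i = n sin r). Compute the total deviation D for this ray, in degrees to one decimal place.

sin r = sin 63.9° / 1.339 = 0.8980/1.339 = 0.6707; r = 42.12°.
D = 2·63.9° − 4·42.12° + 180° = 127.80° − 168.48° + 180° = 139.32°.

139.3°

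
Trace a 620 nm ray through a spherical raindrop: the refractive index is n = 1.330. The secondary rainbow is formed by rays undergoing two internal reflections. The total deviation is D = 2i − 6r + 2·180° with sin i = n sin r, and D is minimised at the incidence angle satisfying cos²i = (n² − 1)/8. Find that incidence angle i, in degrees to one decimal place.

cos²i = (1.330² − 1)/8 = (1.76890 − 1)/8 = 0.09611.
cos i = 0.31002, so i = 71.940°.

71.9°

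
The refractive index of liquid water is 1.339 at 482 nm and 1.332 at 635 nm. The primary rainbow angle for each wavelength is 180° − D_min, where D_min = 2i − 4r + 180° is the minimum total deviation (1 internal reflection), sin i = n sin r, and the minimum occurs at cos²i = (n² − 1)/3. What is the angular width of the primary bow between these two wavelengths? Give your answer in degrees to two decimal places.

1.01°

At 482 nm (n = 1.339): cos²i = 0.26431 → i = 59.062°, r = 39.834°, D_min = 138.786°, rainbow angle = 41.214°.
At 635 nm (n = 1.332): cos²i = 0.25807 → i = 59.469°, r = 40.290°, D_min = 137.776°, rainbow angle = 42.224°.
Angular width = |41.214° − 42.224°| = 1.010°.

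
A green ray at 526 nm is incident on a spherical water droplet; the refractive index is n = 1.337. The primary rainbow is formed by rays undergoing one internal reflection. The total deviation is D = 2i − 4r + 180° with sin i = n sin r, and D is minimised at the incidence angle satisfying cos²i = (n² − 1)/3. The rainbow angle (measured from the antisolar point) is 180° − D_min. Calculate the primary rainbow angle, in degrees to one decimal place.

cos²i = (1.78757 − 1)/3 = 0.26252; i = arccos(0.51237) = 59.178°.
sin r = sin 59.178°/1.337 = 0.64231; r = 39.964°.
D_min = 2·59.178° − 4·39.964° + 180° = 138.500°.
Rainbow angle = 180° − D_min = 41.500°.

41.5°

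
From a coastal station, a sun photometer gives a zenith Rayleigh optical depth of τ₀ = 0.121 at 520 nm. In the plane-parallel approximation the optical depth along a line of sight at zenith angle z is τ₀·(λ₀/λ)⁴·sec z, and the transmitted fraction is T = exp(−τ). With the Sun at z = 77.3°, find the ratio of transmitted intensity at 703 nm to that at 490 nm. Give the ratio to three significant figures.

Airmass: sec 77.3° = 4.5486.
τ(703 nm) = 0.121 × (520/703)⁴ × 4.5486 = 0.121 × 0.2994 × 4.5486 = 0.1648.
τ(490 nm) = 0.121 × (520/490)⁴ × 4.5486 = 0.121 × 1.2683 × 4.5486 = 0.6981.
T(703)/T(490) = exp(τ_B − τ_A) = exp(0.5333) = 1.7046.

1.70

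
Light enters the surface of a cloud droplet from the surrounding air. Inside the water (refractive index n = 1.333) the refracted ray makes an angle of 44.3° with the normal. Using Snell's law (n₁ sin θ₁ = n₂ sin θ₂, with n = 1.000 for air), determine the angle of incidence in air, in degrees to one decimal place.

Snell: sin θ_i = n · sin θ_r = 1.333 × sin 44.3° = 1.333 × 0.6984 = 0.9310.
θ_i = arcsin(0.9310) = 68.59°.

68.6°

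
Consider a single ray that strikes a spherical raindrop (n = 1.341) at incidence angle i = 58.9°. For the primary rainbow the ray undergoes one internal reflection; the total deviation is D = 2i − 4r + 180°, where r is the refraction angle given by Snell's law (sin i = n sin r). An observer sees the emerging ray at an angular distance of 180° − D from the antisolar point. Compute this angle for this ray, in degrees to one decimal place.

40.9°

sin r = sin 58.9° / 1.341 = 0.8563/1.341 = 0.6385; r = 39.68°.
D = 2·58.9° − 4·39.68° + 180° = 117.80° − 158.73° + 180° = 139.07°.
Angle from antisolar point = 180° − D = 40.93°.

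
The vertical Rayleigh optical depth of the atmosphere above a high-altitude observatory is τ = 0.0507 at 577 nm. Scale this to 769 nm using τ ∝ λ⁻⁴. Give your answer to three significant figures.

0.0161

τ(769 nm) = τ(577 nm) × (577/769)⁴ = 0.0507 × (0.7503)⁴ = 0.0507 × 0.3170 = 0.0161.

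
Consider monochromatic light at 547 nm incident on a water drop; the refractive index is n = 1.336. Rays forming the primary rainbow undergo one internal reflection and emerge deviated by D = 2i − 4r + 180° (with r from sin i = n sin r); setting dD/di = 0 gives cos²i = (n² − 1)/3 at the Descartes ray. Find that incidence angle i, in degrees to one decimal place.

cos²i = (1.336² − 1)/3 = (1.78490 − 1)/3 = 0.26163.
cos i = 0.51150, so i = 59.236°.

59.2°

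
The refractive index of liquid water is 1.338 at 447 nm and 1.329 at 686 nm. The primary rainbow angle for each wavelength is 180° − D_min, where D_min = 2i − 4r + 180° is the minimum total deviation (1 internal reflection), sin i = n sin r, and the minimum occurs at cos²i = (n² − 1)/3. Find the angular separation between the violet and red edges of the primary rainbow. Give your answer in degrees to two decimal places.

1.31°

At 447 nm (n = 1.338): cos²i = 0.26341 → i = 59.120°, r = 39.899°, D_min = 138.643°, rainbow angle = 41.357°.
At 686 nm (n = 1.329): cos²i = 0.25541 → i = 59.643°, r = 40.487°, D_min = 137.337°, rainbow angle = 42.663°.
Angular width = |41.357° − 42.663°| = 1.307°.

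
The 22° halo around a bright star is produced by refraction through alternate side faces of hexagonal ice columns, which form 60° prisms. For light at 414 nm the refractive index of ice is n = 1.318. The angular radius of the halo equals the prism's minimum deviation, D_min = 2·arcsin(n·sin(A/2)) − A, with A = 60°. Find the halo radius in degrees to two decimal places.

n·sin(A/2) = 1.318 × sin 30° = 1.318 × 0.5000 = 0.6590.
D_min = 2·arcsin(0.6590) − 60° = 2 × 41.224° − 60° = 22.447°.

22.45°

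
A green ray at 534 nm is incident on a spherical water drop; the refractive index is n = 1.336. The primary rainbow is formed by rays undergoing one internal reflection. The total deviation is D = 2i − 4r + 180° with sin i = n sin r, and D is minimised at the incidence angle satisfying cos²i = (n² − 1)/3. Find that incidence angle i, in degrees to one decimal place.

cos²i = (1.336² − 1)/3 = (1.78490 − 1)/3 = 0.26163.
cos i = 0.51150, so i = 59.236°.

59.2°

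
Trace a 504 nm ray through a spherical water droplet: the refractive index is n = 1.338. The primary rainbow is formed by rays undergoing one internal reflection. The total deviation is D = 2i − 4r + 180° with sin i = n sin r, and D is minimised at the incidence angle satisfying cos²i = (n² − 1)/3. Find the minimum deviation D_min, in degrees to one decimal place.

cos²i = (1.79024 − 1)/3 = 0.26341; i = arccos(0.51324) = 59.120°.
sin r = sin 59.120°/1.338 = 0.64144; r = 39.899°.
D_min = 2·59.120° − 4·39.899° + 180° = 138.643°.

138.6°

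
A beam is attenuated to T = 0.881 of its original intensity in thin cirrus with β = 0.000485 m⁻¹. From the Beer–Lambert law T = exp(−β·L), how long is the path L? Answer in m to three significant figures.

Beer–Lambert: T = exp(−βL) ⇒ L = −ln(T)/β = −ln(0.881)/0.000485 = 0.1267/0.000485 = 261.2 m.

261 m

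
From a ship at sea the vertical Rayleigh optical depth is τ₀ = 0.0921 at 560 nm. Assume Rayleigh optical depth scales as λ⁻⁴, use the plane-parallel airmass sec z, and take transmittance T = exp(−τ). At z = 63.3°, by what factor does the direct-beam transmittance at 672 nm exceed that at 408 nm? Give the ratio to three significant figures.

1.88

Airmass: sec 63.3° = 2.2256.
τ(672 nm) = 0.0921 × (560/672)⁴ × 2.2256 = 0.0921 × 0.4823 × 2.2256 = 0.0989.
τ(408 nm) = 0.0921 × (560/408)⁴ × 2.2256 = 0.0921 × 3.5490 × 2.2256 = 0.7275.
T(672)/T(408) = exp(τ_B − τ_A) = exp(0.6286) = 1.8750.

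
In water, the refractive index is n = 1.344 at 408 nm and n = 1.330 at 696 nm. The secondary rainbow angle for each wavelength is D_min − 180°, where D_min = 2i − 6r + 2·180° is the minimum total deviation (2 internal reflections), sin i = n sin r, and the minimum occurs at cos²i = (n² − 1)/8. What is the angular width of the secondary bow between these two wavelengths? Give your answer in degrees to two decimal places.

At 408 nm (n = 1.344): cos²i = 0.10079 → i = 71.490°, r = 44.874°, D_min = 233.733°, rainbow angle = 53.733°.
At 696 nm (n = 1.330): cos²i = 0.09611 → i = 71.940°, r = 45.630°, D_min = 230.101°, rainbow angle = 50.101°.
Angular width = |53.733° − 50.101°| = 3.632°.

3.63°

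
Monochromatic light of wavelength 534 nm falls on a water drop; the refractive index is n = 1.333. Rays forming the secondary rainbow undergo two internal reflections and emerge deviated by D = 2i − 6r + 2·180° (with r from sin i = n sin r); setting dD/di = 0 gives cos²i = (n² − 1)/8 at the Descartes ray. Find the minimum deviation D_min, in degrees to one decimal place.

230.9°

cos²i = (1.77689 − 1)/8 = 0.09711; i = arccos(0.31163) = 71.843°.
sin r = sin 71.843°/1.333 = 0.71283; r = 45.466°.
D_min = 2·71.843° − 6·45.466° + 360° = 230.891°.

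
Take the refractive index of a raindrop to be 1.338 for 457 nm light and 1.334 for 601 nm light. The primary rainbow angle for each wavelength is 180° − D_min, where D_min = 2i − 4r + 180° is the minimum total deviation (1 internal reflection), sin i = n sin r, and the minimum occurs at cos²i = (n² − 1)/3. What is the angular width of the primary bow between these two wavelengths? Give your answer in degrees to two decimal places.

At 457 nm (n = 1.338): cos²i = 0.26341 → i = 59.120°, r = 39.899°, D_min = 138.643°, rainbow angle = 41.357°.
At 601 nm (n = 1.334): cos²i = 0.25985 → i = 59.352°, r = 40.159°, D_min = 138.067°, rainbow angle = 41.933°.
Angular width = |41.357° − 41.933°| = 0.576°.

0.58°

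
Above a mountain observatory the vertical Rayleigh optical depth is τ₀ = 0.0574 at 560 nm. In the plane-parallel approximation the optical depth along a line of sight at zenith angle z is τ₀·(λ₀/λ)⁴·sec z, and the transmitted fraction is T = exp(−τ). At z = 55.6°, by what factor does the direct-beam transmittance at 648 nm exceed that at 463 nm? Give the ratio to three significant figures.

1.17

Airmass: sec 55.6° = 1.7700.
τ(648 nm) = 0.0574 × (560/648)⁴ × 1.7700 = 0.0574 × 0.5578 × 1.7700 = 0.0567.
τ(463 nm) = 0.0574 × (560/463)⁴ × 1.7700 = 0.0574 × 2.1401 × 1.7700 = 0.2174.
T(648)/T(463) = exp(τ_B − τ_A) = exp(0.1608) = 1.1744.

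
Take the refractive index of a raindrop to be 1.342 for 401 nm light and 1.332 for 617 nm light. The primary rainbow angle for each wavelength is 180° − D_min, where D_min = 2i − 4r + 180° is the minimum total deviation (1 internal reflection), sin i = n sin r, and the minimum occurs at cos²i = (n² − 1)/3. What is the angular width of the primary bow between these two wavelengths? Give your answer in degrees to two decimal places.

1.44°

At 401 nm (n = 1.342): cos²i = 0.26699 → i = 58.888°, r = 39.641°, D_min = 139.213°, rainbow angle = 40.787°.
At 617 nm (n = 1.332): cos²i = 0.25807 → i = 59.469°, r = 40.290°, D_min = 137.776°, rainbow angle = 42.224°.
Angular width = |40.787° − 42.224°| = 1.437°.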